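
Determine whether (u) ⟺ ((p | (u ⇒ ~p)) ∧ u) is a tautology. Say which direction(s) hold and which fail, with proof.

(→) Assume the antecedent. If u is true, (p | (u ⇒ ~p)) ∧ u reduces to true regardless of the other variables. If u is false, the antecedent cannot hold. Either way (p | (u ⇒ ~p)) ∧ u holds.

(←) Assume the antecedent. If u is true, u reduces to true regardless of the other variables. If u is false, the antecedent cannot hold. Either way u holds.

Both directions hold; the statement is true.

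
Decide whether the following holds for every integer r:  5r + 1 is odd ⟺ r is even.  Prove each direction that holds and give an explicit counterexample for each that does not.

(⟹) Suppose 5r + 1 is odd. Since 5 is odd, 5r and r have the same parity, so 5r + 1 ≡ r + 1 (mod 2). As 1 is odd, 5r + 1 is odd exactly when r is even. Thus r is even.

(⟸) Conversely, suppose r is even; write r = 2j. Then 5r + 1 = 5·(2j) + 1 = 2·5j + 1, which is odd.

Both directions hold; the statement is true.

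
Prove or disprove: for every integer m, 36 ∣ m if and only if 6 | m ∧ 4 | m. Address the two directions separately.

(⇒) holds; (⇐) fails.

(⟸) This fails: take m = 12. Both 6 ∣ 12 and 4 ∣ 12, yet 12 is not a multiple of 36 (since 12 = 0·36 + 12), so 36 ∤ 12.

(⟹) If 36 ∣ m, write m = 36q. Since 36 = 6·6, m = 6·(6q), so 6 ∣ m; and since 36 = 9·4, m = 4·(9q), so 4 ∣ m.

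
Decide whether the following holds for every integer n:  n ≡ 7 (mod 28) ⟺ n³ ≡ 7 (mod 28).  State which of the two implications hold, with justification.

The biconditional holds.

[⇒] Suppose n ≡ 7 (mod 28). Write n = 28j + 7. Then (28j + 7)³ = 21952j³ + 16464j² + 4116j + 343 = 28(784j³ + 588j² + 147j + 12) + 7, so n³ ≡ 7 (mod 28).

[⇐] Conversely, suppose n³ ≡ 7 (mod 28). The only residue r in {0, …, 27} with r³ ≡ 7 (mod 28) is r = 7, so n ≡ 7 (mod 28).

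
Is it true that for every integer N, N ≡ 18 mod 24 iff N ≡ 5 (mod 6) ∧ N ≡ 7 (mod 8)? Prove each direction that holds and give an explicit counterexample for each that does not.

Both directions fail.

[⇒] This fails: N = 18 gives 18 ≡ 18 (mod 24) but 18 ≡ 0 (mod 6), so the conjunction on the right does not hold.

[⇐] This fails: N = 23 satisfies both congruences on the right (23 ≡ 5 mod 6 and 23 ≡ 7 mod 8) yet 23 ≡ 23 (mod 24), not 18.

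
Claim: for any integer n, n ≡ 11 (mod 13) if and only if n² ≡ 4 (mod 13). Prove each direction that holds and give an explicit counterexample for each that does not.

Not equivalent: only (⇒) holds.

(⇒) Suppose n ≡ 11 (mod 13). Write n = 13j + 11. Then (13j + 11)² = 169j² + 286j + 121 = 13(13j² + 22j + 9) + 4, so n² ≡ 4 (mod 13).

(⇐) This fails: take n = 2. Then 2² = 4 ≡ 4 (mod 13), yet 2 ≡ 2 (mod 13), not 11.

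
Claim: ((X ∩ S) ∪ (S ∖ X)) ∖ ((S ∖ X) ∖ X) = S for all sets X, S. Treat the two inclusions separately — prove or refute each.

The sets are not equal: only the forward inclusion holds.

Forward inclusion. Let x ∈ ((X ∩ S) ∪ (S ∖ X)) ∖ ((S ∖ X) ∖ X). Then x ∈ X ∩ S, from which x ∈ S.

Reverse inclusion. This inclusion fails. Take X = ∅, S = {1}; then 1 ∈ S but 1 ∉ ((X ∩ S) ∪ (S ∖ X)) ∖ ((S ∖ X) ∖ X).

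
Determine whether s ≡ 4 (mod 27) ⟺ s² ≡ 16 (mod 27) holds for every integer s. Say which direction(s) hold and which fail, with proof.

[⇒] Suppose s ≡ 4 (mod 27). Write s = 27j + 4. Then (27j + 4)² = 729j² + 216j + 16 = 27(27j² + 8j) + 16, so s² ≡ 16 (mod 27).

[⇐] This fails: take s = 23. Then 23² = 529 ≡ 16 (mod 27), yet 23 ≡ 23 (mod 27), not 4.

Only the forward implication holds.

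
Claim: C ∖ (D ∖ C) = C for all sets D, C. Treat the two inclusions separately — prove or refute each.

Forward inclusion. Let x ∈ C ∖ (D ∖ C). Then either x ∈ C and x ∉ D; or x ∈ D ∩ C. In each case x ∈ C, so C ∖ (D ∖ C) ⊆ C.

Reverse inclusion. Let x ∈ C. Then either x ∈ C and x ∉ D; or x ∈ D ∩ C. In each case x ∈ C ∖ (D ∖ C), so C ⊆ C ∖ (D ∖ C).

The two sets are equal.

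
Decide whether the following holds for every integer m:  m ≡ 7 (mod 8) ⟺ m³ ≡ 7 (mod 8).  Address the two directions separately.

The biconditional holds.

(⇐) For the converse, argue contrapositively. If m ≢ 7 (mod 8), then m is congruent to one of 0, 1, 2, 3, 4, 5, 6 modulo 8, and these give m³ ≡ 0, 1, 0, 3, 0, 5, 0 respectively — never 7.

(⇒) Suppose m ≡ 7 (mod 8). Write m = 8j + 7. Then (8j + 7)³ = 512j³ + 1344j² + 1176j + 343 = 8(64j³ + 168j² + 147j + 42) + 7, so m³ ≡ 7 (mod 8).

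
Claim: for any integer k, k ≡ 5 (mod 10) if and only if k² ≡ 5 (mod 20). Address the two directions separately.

(⟹) Suppose k ≡ 5 (mod 10). Working modulo 20, k ∈ {5, 15}; for each such r, r² ≡ 5 (mod 20).

(⟸) Conversely, the residues r modulo 20 with r² ≡ 5 (mod 20) are exactly {5, 15}, and each is ≡ 5 (mod 10).

The biconditional holds.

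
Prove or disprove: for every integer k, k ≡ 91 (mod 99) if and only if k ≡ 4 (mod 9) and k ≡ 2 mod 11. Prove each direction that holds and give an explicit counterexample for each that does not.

(→) This fails: k = 91 gives 91 ≡ 91 (mod 99) but 91 ≡ 1 (mod 9), so the conjunction on the right does not hold.

(←) This fails: k = 13 satisfies both congruences on the right (13 ≡ 4 mod 9 and 13 ≡ 2 mod 11) yet 13 ≡ 13 (mod 99), not 91.

(⇒) fails and (⇐) fails.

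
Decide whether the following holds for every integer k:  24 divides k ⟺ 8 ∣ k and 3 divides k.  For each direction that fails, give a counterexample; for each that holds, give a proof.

(⇒) If 24 ∣ k, write k = 24q. Since 24 = 3·8, k = 8·(3q), so 8 ∣ k; and since 24 = 8·3, k = 3·(8q), so 3 ∣ k.

(⇐) Suppose 8 ∣ k and 3 ∣ k. Any common multiple of 8 and 3 is a multiple of their lcm; here gcd(8, 3) = 1, so lcm(8, 3) = 8·3 = 24, so 24 ∣ k.

Equivalent; both directions hold.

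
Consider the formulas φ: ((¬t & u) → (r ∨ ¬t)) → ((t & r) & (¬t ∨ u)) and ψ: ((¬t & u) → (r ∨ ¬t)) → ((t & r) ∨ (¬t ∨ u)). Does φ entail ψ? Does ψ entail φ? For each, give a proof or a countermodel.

Not equivalent: only (⇒) holds.

(⟹) Assume the antecedent. If r is true, the consequent reduces to true regardless of the other variables. If r is false, the antecedent cannot hold. Either way the consequent holds.

(⟸) This fails. Under r = F, t = F, u = F, the left side is false but the right side is true.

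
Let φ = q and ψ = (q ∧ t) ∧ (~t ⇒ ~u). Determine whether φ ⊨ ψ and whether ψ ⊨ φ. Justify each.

Only the converse holds.

(⇐) Assume the antecedent. If q is true, q reduces to true regardless of the other variables. If q is false, the antecedent cannot hold. Either way q holds.

(⇒) This fails. Under q = T, t = F, u = F, the left side is true but the right side is false.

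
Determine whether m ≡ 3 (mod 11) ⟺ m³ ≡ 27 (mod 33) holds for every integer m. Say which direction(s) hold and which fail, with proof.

(⇐) The residues r modulo 33 with r³ ≡ 27 (mod 33) are exactly {3}, and each is ≡ 3 (mod 11).

(⇒) This fails: take m = 14. Then 14 ≡ 3 (mod 11), but 14³ = 2744 ≡ 5 (mod 33), not 27.

(⇒) fails; (⇐) holds.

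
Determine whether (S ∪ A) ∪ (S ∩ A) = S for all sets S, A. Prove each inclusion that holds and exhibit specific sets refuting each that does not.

(⟹) This inclusion fails. Take S = ∅, A = {1}; then 1 ∈ (S ∪ A) ∪ (S ∩ A) but 1 ∉ S.

(⟸) Let x ∈ S. Then either x ∈ S and x ∉ A; or x ∈ S ∩ A. In each case x ∈ (S ∪ A) ∪ (S ∩ A), so S ⊆ (S ∪ A) ∪ (S ∩ A).

The sets are not equal: only the reverse inclusion holds.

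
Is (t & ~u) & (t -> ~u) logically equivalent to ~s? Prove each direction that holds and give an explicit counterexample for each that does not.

(⇒) fails and (⇐) fails.

(→) This fails. Under t = T, s = T, u = F, the left side is true but the right side is false.

(←) This fails. Under t = F, s = F, u = F, the left side is false but the right side is true.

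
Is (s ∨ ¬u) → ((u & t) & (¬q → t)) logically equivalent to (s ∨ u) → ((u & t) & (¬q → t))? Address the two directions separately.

(⟹) This fails. Under t = F, q = F, u = T, s = F, the left side is true but the right side is false.

(⟸) This fails. Under t = F, q = F, u = F, s = F, the left side is false but the right side is true.

(⇒) fails and (⇐) fails.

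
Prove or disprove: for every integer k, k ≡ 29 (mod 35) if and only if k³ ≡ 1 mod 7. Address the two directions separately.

[⇒] Suppose k ≡ 29 (mod 35). Then k³ ≡ 29³ = 24389 (mod 35), and since 7 ∣ 35, also k³ ≡ 1 (mod 7).

[⇐] This fails: take k = 1. Then 1³ = 1 ≡ 1 (mod 7), yet 1 ≡ 1 (mod 35), not 29.

Not equivalent: only (⇒) holds.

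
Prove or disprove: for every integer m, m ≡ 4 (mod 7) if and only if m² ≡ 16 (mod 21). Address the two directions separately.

Neither direction holds.

(⟹) This fails: take m = 18. Then 18 ≡ 4 (mod 7), but 18² = 324 ≡ 9 (mod 21), not 16.

(⟸) This fails: take m = 10. Then 10² = 100 ≡ 16 (mod 21), yet 10 ≡ 3 (mod 7), not 4.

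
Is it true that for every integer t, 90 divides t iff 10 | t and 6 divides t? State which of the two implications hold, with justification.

The forward direction holds; the converse fails.

(⟹) If 90 ∣ t, write t = 90q. Since 90 = 9·10, t = 10·(9q), so 10 ∣ t; and since 90 = 15·6, t = 6·(15q), so 6 ∣ t.

(⟸) This fails: take t = 30. Both 10 ∣ 30 and 6 ∣ 30, yet 30 is not a multiple of 90 (since 30 = 0·90 + 30), so 90 ∤ 30.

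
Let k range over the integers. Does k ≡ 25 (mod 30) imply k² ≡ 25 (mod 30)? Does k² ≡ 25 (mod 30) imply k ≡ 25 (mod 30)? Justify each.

[⇒] Suppose k ≡ 25 (mod 30). Write k = 30j + 25. Then (30j + 25)² = 900j² + 1500j + 625 = 30(30j² + 50j + 20) + 25, so k² ≡ 25 (mod 30).

[⇐] This fails: take k = 5. Then 5² = 25 ≡ 25 (mod 30), yet 5 ≡ 5 (mod 30), not 25.

Not equivalent: only (⇒) holds.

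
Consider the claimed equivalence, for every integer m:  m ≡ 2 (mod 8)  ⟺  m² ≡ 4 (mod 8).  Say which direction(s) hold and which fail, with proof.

(⟹) Suppose m ≡ 2 (mod 8). Write m = 8j + 2. Then (8j + 2)² = 64j² + 32j + 4 = 8(8j² + 4j) + 4, so m² ≡ 4 (mod 8).

(⟸) This fails: take m = 6. Then 6² = 36 ≡ 4 (mod 8), yet 6 ≡ 6 (mod 8), not 2.

Only the forward direction holds.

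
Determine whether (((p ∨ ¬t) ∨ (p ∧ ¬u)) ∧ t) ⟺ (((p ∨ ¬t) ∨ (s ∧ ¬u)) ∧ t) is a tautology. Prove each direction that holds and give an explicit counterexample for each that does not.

[⇐] This fails. Under s = T, t = T, u = F, p = F, the left side is false but the right side is true.

[⇒] Assume the antecedent. If s is true, the antecedent forces (s = T, t = T, u = F, p = T) or (s = T, t = T, u = T, p = T), and ((p ∨ ¬t) ∨ (s ∧ ¬u)) ∧ t holds there. If s is false, the antecedent forces (s = F, t = T, u = F, p = T) or (s = F, t = T, u = T, p = T), and ((p ∨ ¬t) ∨ (s ∧ ¬u)) ∧ t holds there. Either way ((p ∨ ¬t) ∨ (s ∧ ¬u)) ∧ t holds.

(⇒) holds; (⇐) fails.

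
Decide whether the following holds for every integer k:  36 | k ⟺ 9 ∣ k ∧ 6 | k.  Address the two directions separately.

(⇒) holds; (⇐) fails.

[⇒] If 36 ∣ k, write k = 36q. Since 36 = 4·9, k = 9·(4q), so 9 ∣ k; and since 36 = 6·6, k = 6·(6q), so 6 ∣ k.

[⇐] This fails: take k = 18. Both 9 ∣ 18 and 6 ∣ 18, yet 18 is not a multiple of 36 (since 18 = 0·36 + 18), so 36 ∤ 18.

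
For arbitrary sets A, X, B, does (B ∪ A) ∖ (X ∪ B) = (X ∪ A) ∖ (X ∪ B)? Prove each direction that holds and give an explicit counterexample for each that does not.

Forward inclusion. Let x ∈ (B ∪ A) ∖ (X ∪ B). Then x ∈ A and x ∉ X, B, from which x ∈ (X ∪ A) ∖ (X ∪ B).

Reverse inclusion. Let x ∈ (X ∪ A) ∖ (X ∪ B). Then x ∈ A and x ∉ X, B, from which x ∈ (B ∪ A) ∖ (X ∪ B).

Both inclusions hold.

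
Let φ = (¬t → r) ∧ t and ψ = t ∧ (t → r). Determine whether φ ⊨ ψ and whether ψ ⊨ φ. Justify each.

(←) Assume the antecedent. If r is true, the antecedent forces (r = T, t = T), and (¬t → r) ∧ t holds there. If r is false, the antecedent cannot hold. Either way (¬t → r) ∧ t holds.

(→) This fails. Under r = F, t = T, the left side is true but the right side is false.

Only the reverse direction holds.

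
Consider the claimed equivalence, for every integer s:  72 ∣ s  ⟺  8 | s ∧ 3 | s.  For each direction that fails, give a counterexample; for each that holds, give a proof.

(⇒) holds; (⇐) fails.

(⟹) If 72 ∣ s, write s = 72q. Since 72 = 9·8, s = 8·(9q), so 8 ∣ s; and since 72 = 24·3, s = 3·(24q), so 3 ∣ s.

(⟸) This fails: take s = 24. Both 8 ∣ 24 and 3 ∣ 24, yet 24 is not a multiple of 72 (since 24 = 0·72 + 24), so 72 ∤ 24.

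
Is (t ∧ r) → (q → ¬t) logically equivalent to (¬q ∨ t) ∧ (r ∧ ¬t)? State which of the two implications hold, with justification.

Only the converse holds.

Forward direction. This fails. Under t = F, r = F, q = F, the left side is true but the right side is false.

Converse. Assume the antecedent. If t is true, the antecedent cannot hold. If t is false, (t ∧ r) → (q → ¬t) reduces to true regardless of the other variables. Either way (t ∧ r) → (q → ¬t) holds.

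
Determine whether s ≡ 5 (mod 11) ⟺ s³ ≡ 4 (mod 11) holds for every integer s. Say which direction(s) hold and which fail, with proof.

Equivalent; both directions hold.

(⇒) Suppose s ≡ 5 (mod 11). Write s = 11j + 5. Then (11j + 5)³ = 1331j³ + 1815j² + 825j + 125 = 11(121j³ + 165j² + 75j + 11) + 4, so s³ ≡ 4 (mod 11).

(⇐) For the converse, argue contrapositively. If s ≢ 5 (mod 11), then s is congruent to one of 0, 1, 2, 3, 4, 6, 7, 8, 9, 10 modulo 11, and these give s³ ≡ 0, 1, 8, 5, 9, 7, 2, 6, 3, 10 respectively — never 4.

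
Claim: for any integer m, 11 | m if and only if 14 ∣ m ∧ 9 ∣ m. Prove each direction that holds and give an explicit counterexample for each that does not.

Both directions fail.

(⇒) This fails: take m = 11. Certainly 11 ∣ 11, but 14 ∤ 11.

(⇐) This fails: take m = 126. Both 14 ∣ 126 and 9 ∣ 126, yet 126 is not a multiple of 11 (since 126 = 11·11 + 5), so 11 ∤ 126.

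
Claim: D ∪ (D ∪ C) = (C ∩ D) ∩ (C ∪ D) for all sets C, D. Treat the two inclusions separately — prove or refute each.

Only the reverse inclusion holds.

(⟹) This inclusion fails. Take C = {1}, D = ∅; then 1 ∈ D ∪ (D ∪ C) but 1 ∉ (C ∩ D) ∩ (C ∪ D).

(⟸) Let x ∈ (C ∩ D) ∩ (C ∪ D). Then x ∈ C ∩ D, from which x ∈ D ∪ (D ∪ C).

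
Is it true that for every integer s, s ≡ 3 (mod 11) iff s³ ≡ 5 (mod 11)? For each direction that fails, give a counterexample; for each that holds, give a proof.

(⇐) Suppose s³ ≡ 5 (mod 11). The only residue r in {0, …, 10} with r³ ≡ 5 (mod 11) is r = 3, so s ≡ 3 (mod 11).

(⇒) Suppose s ≡ 3 (mod 11). Write s = 11j + 3. Then (11j + 3)³ = 1331j³ + 1089j² + 297j + 27 = 11(121j³ + 99j² + 27j + 2) + 5, so s³ ≡ 5 (mod 11).

Both directions hold.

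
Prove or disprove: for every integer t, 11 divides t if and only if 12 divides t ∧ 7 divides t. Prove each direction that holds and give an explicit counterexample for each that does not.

(→) This fails: take t = 11. Certainly 11 ∣ 11, but 12 ∤ 11.

(←) This fails: take t = 84. Both 12 ∣ 84 and 7 ∣ 84, yet 84 is not a multiple of 11 (since 84 = 7·11 + 7), so 11 ∤ 84.

Neither implication holds.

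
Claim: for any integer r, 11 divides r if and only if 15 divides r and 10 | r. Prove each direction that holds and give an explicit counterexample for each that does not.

Both directions fail.

[⇒] This fails: take r = 11. Certainly 11 ∣ 11, but 15 ∤ 11.

[⇐] This fails: take r = 30. Both 15 ∣ 30 and 10 ∣ 30, yet 30 is not a multiple of 11 (since 30 = 2·11 + 8), so 11 ∤ 30.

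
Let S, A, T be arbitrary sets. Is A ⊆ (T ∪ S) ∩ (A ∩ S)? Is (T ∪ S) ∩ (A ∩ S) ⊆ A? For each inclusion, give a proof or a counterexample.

Only the reverse inclusion holds.

(⟸) Let x ∈ (T ∪ S) ∩ (A ∩ S). Then either x ∈ S ∩ A and x ∉ T; or x ∈ S ∩ A ∩ T. In each case x ∈ A, so (T ∪ S) ∩ (A ∩ S) ⊆ A.

(⟹) This inclusion fails. Take S = ∅, A = {1}, T = ∅; then 1 ∈ A but 1 ∉ (T ∪ S) ∩ (A ∩ S).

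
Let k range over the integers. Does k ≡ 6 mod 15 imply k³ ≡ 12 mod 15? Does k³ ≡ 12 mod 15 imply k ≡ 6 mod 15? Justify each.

Neither implication holds.

[⇒] This fails: take k = 6. Then 6 ≡ 6 (mod 15), but 6³ = 216 ≡ 6 (mod 15), not 12.

[⇐] This fails: take k = 3. Then 3³ = 27 ≡ 12 (mod 15), yet 3 ≡ 3 (mod 15), not 6.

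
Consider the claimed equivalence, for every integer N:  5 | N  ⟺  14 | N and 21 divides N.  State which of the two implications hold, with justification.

Forward direction. This fails: take N = 5. Certainly 5 ∣ 5, but 14 ∤ 5.

Converse. This fails: take N = 42. Both 14 ∣ 42 and 21 ∣ 42, yet 42 is not a multiple of 5 (since 42 = 8·5 + 2), so 5 ∤ 42.

Both directions fail.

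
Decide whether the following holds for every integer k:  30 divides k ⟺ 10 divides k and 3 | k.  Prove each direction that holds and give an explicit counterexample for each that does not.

(→) If 30 ∣ k, write k = 30q. Since 30 = 3·10, k = 10·(3q), so 10 ∣ k; and since 30 = 10·3, k = 3·(10q), so 3 ∣ k.

(←) Suppose 10 ∣ k and 3 ∣ k. Any common multiple of 10 and 3 is a multiple of their lcm; here gcd(10, 3) = 1, so lcm(10, 3) = 10·3 = 30, so 30 ∣ k.

Both implications hold.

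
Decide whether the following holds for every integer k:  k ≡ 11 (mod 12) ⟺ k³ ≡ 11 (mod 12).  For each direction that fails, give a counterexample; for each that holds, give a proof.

(⇐) Suppose k³ ≡ 11 (mod 12). The only residue r in {0, …, 11} with r³ ≡ 11 (mod 12) is r = 11, so k ≡ 11 (mod 12).

(⇒) Suppose k ≡ 11 (mod 12). Write k = 12j + 11. Then (12j + 11)³ = 1728j³ + 4752j² + 4356j + 1331 = 12(144j³ + 396j² + 363j + 110) + 11, so k³ ≡ 11 (mod 12).

Equivalent; both directions hold.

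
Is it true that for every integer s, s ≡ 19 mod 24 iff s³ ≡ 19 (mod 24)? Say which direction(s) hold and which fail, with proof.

The biconditional holds.

[⇒] Suppose s ≡ 19 mod 24. Write s = 24j + 19. Then (24j + 19)³ = 13824j³ + 32832j² + 25992j + 6859 = 24(576j³ + 1368j² + 1083j + 285) + 19, so s³ ≡ 19 (mod 24).

[⇐] Conversely, suppose s³ ≡ 19 (mod 24). The only residue r in {0, …, 23} with r³ ≡ 19 (mod 24) is r = 19, so s ≡ 19 (mod 24).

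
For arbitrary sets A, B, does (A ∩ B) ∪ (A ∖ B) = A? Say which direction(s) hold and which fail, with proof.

Forward inclusion. Let x ∈ (A ∩ B) ∪ (A ∖ B). Then either x ∈ A and x ∉ B; or x ∈ A ∩ B. In each case x ∈ A, so (A ∩ B) ∪ (A ∖ B) ⊆ A.

Reverse inclusion. Let x ∈ A. Then either x ∈ A and x ∉ B; or x ∈ A ∩ B. In each case x ∈ (A ∩ B) ∪ (A ∖ B), so A ⊆ (A ∩ B) ∪ (A ∖ B).

Both inclusions hold; the sets are equal.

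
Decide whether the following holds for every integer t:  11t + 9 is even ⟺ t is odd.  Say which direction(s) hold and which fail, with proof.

Forward direction. Suppose 11t + 9 is even. Since 11 is odd, 11t and t have the same parity, so 11t + 9 ≡ t + 9 (mod 2). As 9 is odd, 11t + 9 is even exactly when t is odd. Thus t is odd.

Converse. Suppose t is odd; write t = 2j + 1. Then 11t + 9 = 11·(2j + 1) + 9 = 2·11j + 20, which is even.

Both implications hold.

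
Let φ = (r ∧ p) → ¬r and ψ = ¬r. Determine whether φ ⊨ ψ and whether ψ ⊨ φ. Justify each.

Only the converse holds.

(⟹) This fails. Under p = F, r = T, the left side is true but the right side is false.

(⟸) Assume the antecedent. If p is true, the antecedent forces (p = T, r = F), and (r ∧ p) → ¬r holds there. If p is false, (r ∧ p) → ¬r reduces to true regardless of the other variables. Either way (r ∧ p) → ¬r holds.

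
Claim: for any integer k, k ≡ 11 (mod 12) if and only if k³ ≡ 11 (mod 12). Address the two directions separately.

[⇒] Suppose k ≡ 11 (mod 12). Write k = 12j + 11. Then (12j + 11)³ = 1728j³ + 4752j² + 4356j + 1331 = 12(144j³ + 396j² + 363j + 110) + 11, so k³ ≡ 11 (mod 12).

[⇐] Conversely, suppose k³ ≡ 11 (mod 12). The only residue r in {0, …, 11} with r³ ≡ 11 (mod 12) is r = 11, so k ≡ 11 (mod 12).

Both directions hold.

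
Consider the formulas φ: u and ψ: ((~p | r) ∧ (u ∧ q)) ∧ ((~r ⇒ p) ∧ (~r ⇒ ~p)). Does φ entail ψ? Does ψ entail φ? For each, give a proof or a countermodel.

Not equivalent: only (⇐) holds.

(→) This fails. Under p = F, q = F, u = T, r = F, the left side is true but the right side is false.

(←) Assume the antecedent. If p is true, the antecedent forces (p = T, q = T, u = T, r = T), and u holds there. If p is false, the antecedent forces (p = F, q = T, u = T, r = T), and u holds there. Either way u holds.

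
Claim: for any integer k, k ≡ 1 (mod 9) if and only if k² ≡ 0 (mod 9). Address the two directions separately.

(⇒) fails and (⇐) fails.

(⟹) This fails: take k = 1. Then 1 ≡ 1 (mod 9), but 1² = 1 ≡ 1 (mod 9), not 0.

(⟸) This fails: take k = 0. Then 0² = 0 ≡ 0 (mod 9), yet 0 ≡ 0 (mod 9), not 1.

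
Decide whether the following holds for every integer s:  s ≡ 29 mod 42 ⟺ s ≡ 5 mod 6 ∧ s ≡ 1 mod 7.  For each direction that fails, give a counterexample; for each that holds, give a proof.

Both directions hold.

(⇐) If s ≡ 5 (mod 6) and s ≡ 1 (mod 7), then by the Chinese remainder theorem s ≡ 29 (mod 42). This is exactly s ≡ 29 (mod 42).

(⇒) Suppose s ≡ 29 (mod 42); write s = 42j + 29. Since 6 ∣ 42, reducing mod 6 gives s ≡ 29 ≡ 5 (mod 6); since 7 ∣ 42, reducing mod 7 gives s ≡ 29 ≡ 1 (mod 7).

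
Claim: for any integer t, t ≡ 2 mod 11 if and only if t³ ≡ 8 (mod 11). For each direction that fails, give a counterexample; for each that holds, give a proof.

(⟹) Suppose t ≡ 2 mod 11. Write t = 11j + 2. Then (11j + 2)³ = 1331j³ + 726j² + 132j + 8 = 11(121j³ + 66j² + 12j) + 8, so t³ ≡ 8 (mod 11).

(⟸) For the converse, argue contrapositively. If t ≢ 2 (mod 11), then t is congruent to one of 0, 1, 3, 4, 5, 6, 7, 8, 9, 10 modulo 11, and these give t³ ≡ 0, 1, 5, 9, 4, 7, 2, 6, 3, 10 respectively — never 8.

Both directions hold; the statement is true.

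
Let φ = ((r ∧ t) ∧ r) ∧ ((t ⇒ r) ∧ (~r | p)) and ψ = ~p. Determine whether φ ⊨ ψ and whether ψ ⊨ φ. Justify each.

(⇒) fails and (⇐) fails.

Forward direction. This fails. Under r = T, t = T, p = T, the left side is true but the right side is false.

Converse. This fails. Under r = F, t = F, p = F, the left side is false but the right side is true.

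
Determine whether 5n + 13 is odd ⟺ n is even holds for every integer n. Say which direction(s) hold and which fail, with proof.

(⇒) Suppose 5n + 13 is odd. Since 5 is odd, 5n and n have the same parity, so 5n + 13 ≡ n + 13 (mod 2). As 13 is odd, 5n + 13 is odd exactly when n is even. Thus n is even.

(⇐) Conversely, suppose n is even; write n = 2j. Then 5n + 13 = 5·(2j) + 13 = 2·5j + 13, which is odd.

Equivalent; both directions hold.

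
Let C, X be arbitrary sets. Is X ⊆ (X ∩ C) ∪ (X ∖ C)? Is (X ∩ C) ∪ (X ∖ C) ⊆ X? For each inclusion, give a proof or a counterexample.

Forward inclusion. Let x ∈ X. Then either x ∈ X and x ∉ C; or x ∈ C ∩ X. In each case x ∈ (X ∩ C) ∪ (X ∖ C), so X ⊆ (X ∩ C) ∪ (X ∖ C).

Reverse inclusion. Let x ∈ (X ∩ C) ∪ (X ∖ C). Then either x ∈ X and x ∉ C; or x ∈ C ∩ X. In each case x ∈ X, so (X ∩ C) ∪ (X ∖ C) ⊆ X.

Both inclusions hold; the sets are equal.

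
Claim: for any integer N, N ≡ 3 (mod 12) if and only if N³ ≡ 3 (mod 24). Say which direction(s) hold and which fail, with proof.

The forward direction fails; the converse holds.

[⇒] This fails: take N = 15. Then 15 ≡ 3 (mod 12), but 15³ = 3375 ≡ 15 (mod 24), not 3.

[⇐] Conversely, the residues r modulo 24 with r³ ≡ 3 (mod 24) are exactly {3}, and each is ≡ 3 (mod 12).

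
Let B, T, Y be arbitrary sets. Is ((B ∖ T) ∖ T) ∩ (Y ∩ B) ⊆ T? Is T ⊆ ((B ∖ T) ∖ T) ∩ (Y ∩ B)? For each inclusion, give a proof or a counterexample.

Forward inclusion. This inclusion fails. Take B = {1}, T = ∅, Y = {1}; then 1 ∈ ((B ∖ T) ∖ T) ∩ (Y ∩ B) but 1 ∉ T.

Reverse inclusion. This inclusion fails. Take B = ∅, T = {1}, Y = ∅; then 1 ∈ T but 1 ∉ ((B ∖ T) ∖ T) ∩ (Y ∩ B).

Both inclusions fail.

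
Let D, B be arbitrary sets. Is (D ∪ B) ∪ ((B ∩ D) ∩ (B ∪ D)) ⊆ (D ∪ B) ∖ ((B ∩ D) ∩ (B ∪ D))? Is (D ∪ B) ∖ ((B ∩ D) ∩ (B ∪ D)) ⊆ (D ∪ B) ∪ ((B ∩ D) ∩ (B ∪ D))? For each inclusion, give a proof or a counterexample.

(⟹) This inclusion fails. Take D = {1}, B = {1}; then 1 ∈ (D ∪ B) ∪ ((B ∩ D) ∩ (B ∪ D)) but 1 ∉ (D ∪ B) ∖ ((B ∩ D) ∩ (B ∪ D)).

(⟸) Let x ∈ (D ∪ B) ∖ ((B ∩ D) ∩ (B ∪ D)). Then either x ∈ D and x ∉ B; or x ∈ B and x ∉ D. In each case x ∈ (D ∪ B) ∪ ((B ∩ D) ∩ (B ∪ D)), so (D ∪ B) ∖ ((B ∩ D) ∩ (B ∪ D)) ⊆ (D ∪ B) ∪ ((B ∩ D) ∩ (B ∪ D)).

Only the reverse inclusion holds.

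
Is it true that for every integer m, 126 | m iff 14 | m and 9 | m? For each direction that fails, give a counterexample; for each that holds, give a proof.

The biconditional holds.

(←) Suppose 14 ∣ m and 9 ∣ m. Any common multiple of 14 and 9 is a multiple of their lcm; here gcd(14, 9) = 1, so lcm(14, 9) = 14·9 = 126, so 126 ∣ m.

(→) If 126 ∣ m, write m = 126q. Since 126 = 9·14, m = 14·(9q), so 14 ∣ m; and since 126 = 14·9, m = 9·(14q), so 9 ∣ m.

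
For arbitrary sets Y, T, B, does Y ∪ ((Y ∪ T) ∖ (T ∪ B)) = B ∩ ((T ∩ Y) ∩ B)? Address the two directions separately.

(⊆) This inclusion fails. Take Y = {1}, T = ∅, B = ∅; then 1 ∈ Y ∪ ((Y ∪ T) ∖ (T ∪ B)) but 1 ∉ B ∩ ((T ∩ Y) ∩ B).

(⊇) Let x ∈ B ∩ ((T ∩ Y) ∩ B). Then x ∈ Y ∩ T ∩ B, from which x ∈ Y ∪ ((Y ∪ T) ∖ (T ∪ B)).

The sets are not equal: only the reverse inclusion holds.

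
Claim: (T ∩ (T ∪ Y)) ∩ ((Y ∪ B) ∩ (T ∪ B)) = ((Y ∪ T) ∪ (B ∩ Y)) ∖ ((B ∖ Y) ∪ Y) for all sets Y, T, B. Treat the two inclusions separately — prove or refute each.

Neither inclusion holds.

Forward inclusion. This inclusion fails. Take Y = {1}, T = {1}, B = ∅; then 1 ∈ (T ∩ (T ∪ Y)) ∩ ((Y ∪ B) ∩ (T ∪ B)) but 1 ∉ ((Y ∪ T) ∪ (B ∩ Y)) ∖ ((B ∖ Y) ∪ Y).

Reverse inclusion. This inclusion fails. Take Y = ∅, T = {1}, B = ∅; then 1 ∈ ((Y ∪ T) ∪ (B ∩ Y)) ∖ ((B ∖ Y) ∪ Y) but 1 ∉ (T ∩ (T ∪ Y)) ∩ ((Y ∪ B) ∩ (T ∪ B)).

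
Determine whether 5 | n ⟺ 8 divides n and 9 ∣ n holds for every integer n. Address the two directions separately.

Both directions fail.

(⇒) This fails: take n = 5. Certainly 5 ∣ 5, but 8 ∤ 5.

(⇐) This fails: take n = 72. Both 8 ∣ 72 and 9 ∣ 72, yet 72 is not a multiple of 5 (since 72 = 14·5 + 2), so 5 ∤ 72.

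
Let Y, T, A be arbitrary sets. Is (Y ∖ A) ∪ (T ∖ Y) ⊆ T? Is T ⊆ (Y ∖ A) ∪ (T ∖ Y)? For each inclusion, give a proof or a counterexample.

Both inclusions fail.

(⟹) This inclusion fails. Take Y = {1}, T = ∅, A = ∅; then 1 ∈ (Y ∖ A) ∪ (T ∖ Y) but 1 ∉ T.

(⟸) This inclusion fails. Take Y = {1}, T = {1}, A = {1}; then 1 ∈ T but 1 ∉ (Y ∖ A) ∪ (T ∖ Y).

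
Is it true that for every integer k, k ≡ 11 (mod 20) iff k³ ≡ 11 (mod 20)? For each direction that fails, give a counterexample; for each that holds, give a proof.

The biconditional holds.

(→) Suppose k ≡ 11 (mod 20). Write k = 20j + 11. Then (20j + 11)³ = 8000j³ + 13200j² + 7260j + 1331 = 20(400j³ + 660j² + 363j + 66) + 11, so k³ ≡ 11 (mod 20).

(←) Conversely, suppose k³ ≡ 11 (mod 20). The only residue r in {0, …, 19} with r³ ≡ 11 (mod 20) is r = 11, so k ≡ 11 (mod 20).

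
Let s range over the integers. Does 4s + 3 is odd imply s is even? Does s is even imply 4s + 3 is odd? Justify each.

The forward direction fails; the converse holds.

(⇒) This fails: take s = 5. Then 4s + 3 = 23, which is odd, yet s = 5 is odd, not even.

(⇐) Suppose s is even. Since 4 is even, 4s is even for every s, so 4s + 3 has the same parity as 3, which is odd. Hence 4s + 3 is odd.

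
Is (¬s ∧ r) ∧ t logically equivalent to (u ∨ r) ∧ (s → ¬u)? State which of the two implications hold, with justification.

(⟹) Assume the antecedent. If s is true, the antecedent cannot hold. If s is false, the antecedent forces (s = F, r = T, u = F, t = T) or (s = F, r = T, u = T, t = T), and (u ∨ r) ∧ (s → ¬u) holds there. Either way (u ∨ r) ∧ (s → ¬u) holds.

(⟸) This fails. Under s = F, r = T, u = F, t = F, the left side is false but the right side is true.

Not equivalent: only (⇒) holds.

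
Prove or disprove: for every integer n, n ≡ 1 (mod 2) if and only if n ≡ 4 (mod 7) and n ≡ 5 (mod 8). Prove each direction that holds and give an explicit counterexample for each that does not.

(⇒) fails; (⇐) holds.

(⟹) This fails: n = 1 gives 1 ≡ 1 (mod 2) but 1 ≡ 1 (mod 7), so the conjunction on the right does not hold.

(⟸) Conversely, if n ≡ 4 (mod 7) and n ≡ 5 (mod 8), then by the Chinese remainder theorem n ≡ 53 (mod 56). Since 53 ≡ 1 (mod 2) and 2 ∣ 56, we get n ≡ 1 (mod 2).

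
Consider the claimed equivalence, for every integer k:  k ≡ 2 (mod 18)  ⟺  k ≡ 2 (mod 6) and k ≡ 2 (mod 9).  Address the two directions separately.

Forward direction. Suppose k ≡ 2 (mod 18); write k = 18j + 2. Since 6 ∣ 18, reducing mod 6 gives k ≡ 2 (mod 6); since 9 ∣ 18, reducing mod 9 gives k ≡ 2 (mod 9).

Converse. If k ≡ 2 (mod 6) and k ≡ 2 (mod 9), then by the Chinese remainder theorem k ≡ 2 (mod 18). This is exactly k ≡ 2 (mod 18).

Both implications hold.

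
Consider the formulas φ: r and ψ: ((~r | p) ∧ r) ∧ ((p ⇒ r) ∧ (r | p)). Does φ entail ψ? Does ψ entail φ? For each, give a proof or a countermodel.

Converse. Assume the antecedent. If r is true, r reduces to true regardless of the other variables. If r is false, the antecedent cannot hold. Either way r holds.

Forward direction. This fails. Under r = T, p = F, the left side is true but the right side is false.

Only the reverse direction holds.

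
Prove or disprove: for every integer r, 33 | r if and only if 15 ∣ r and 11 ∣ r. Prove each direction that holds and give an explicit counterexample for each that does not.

Only the reverse direction holds.

(⟸) Suppose 15 ∣ r and 11 ∣ r. Any common multiple of 15 and 11 is a multiple of their lcm; here gcd(15, 11) = 1, so lcm(15, 11) = 15·11 = 165, so 165 ∣ r. Since 33 ∣ 165, it follows that 33 ∣ r.

(⟹) This fails: take r = 33. Certainly 33 ∣ 33, but 15 ∤ 33.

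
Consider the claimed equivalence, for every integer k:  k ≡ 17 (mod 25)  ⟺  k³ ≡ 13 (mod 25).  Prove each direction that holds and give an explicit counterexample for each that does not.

(⇒) Suppose k ≡ 17 (mod 25). Write k = 25j + 17. Then (25j + 17)³ = 15625j³ + 31875j² + 21675j + 4913 = 25(625j³ + 1275j² + 867j + 196) + 13, so k³ ≡ 13 (mod 25).

(⇐) Conversely, suppose k³ ≡ 13 (mod 25). The only residue r in {0, …, 24} with r³ ≡ 13 (mod 25) is r = 17, so k ≡ 17 (mod 25).

The biconditional holds.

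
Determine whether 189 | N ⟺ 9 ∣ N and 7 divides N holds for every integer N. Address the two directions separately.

Not equivalent: only (⇒) holds.

(⇒) If 189 ∣ N, write N = 189q. Since 189 = 21·9, N = 9·(21q), so 9 ∣ N; and since 189 = 27·7, N = 7·(27q), so 7 ∣ N.

(⇐) This fails: take N = 63. Both 9 ∣ 63 and 7 ∣ 63, yet 63 is not a multiple of 189 (since 63 = 0·189 + 63), so 189 ∤ 63.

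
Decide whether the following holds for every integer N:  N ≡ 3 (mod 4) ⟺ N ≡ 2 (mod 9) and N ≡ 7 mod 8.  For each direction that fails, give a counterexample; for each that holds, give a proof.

Not equivalent: only (⇐) holds.

(→) This fails: N = 3 gives 3 ≡ 3 (mod 4) but 3 ≡ 3 (mod 9), so the conjunction on the right does not hold.

(←) Conversely, if N ≡ 2 (mod 9) and N ≡ 7 (mod 8), then by the Chinese remainder theorem N ≡ 47 (mod 72). Since 47 ≡ 3 (mod 4) and 4 ∣ 72, we get N ≡ 3 (mod 4).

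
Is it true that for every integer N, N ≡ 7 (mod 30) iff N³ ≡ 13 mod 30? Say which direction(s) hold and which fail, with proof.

Forward direction. Suppose N ≡ 7 (mod 30). Write N = 30j + 7. Then (30j + 7)³ = 27000j³ + 18900j² + 4410j + 343 = 30(900j³ + 630j² + 147j + 11) + 13, so N³ ≡ 13 (mod 30).

Converse. Suppose N³ ≡ 13 (mod 30). The only residue r in {0, …, 29} with r³ ≡ 13 (mod 30) is r = 7, so N ≡ 7 (mod 30).

Equivalent; both directions hold.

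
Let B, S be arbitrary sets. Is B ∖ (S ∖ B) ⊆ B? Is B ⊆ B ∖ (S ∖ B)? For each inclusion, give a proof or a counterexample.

The two sets are equal.

(⊆) Let x ∈ B ∖ (S ∖ B). Then either x ∈ B and x ∉ S; or x ∈ B ∩ S. In each case x ∈ B, so B ∖ (S ∖ B) ⊆ B.

(⊇) Let x ∈ B. Then either x ∈ B and x ∉ S; or x ∈ B ∩ S. In each case x ∈ B ∖ (S ∖ B), so B ⊆ B ∖ (S ∖ B).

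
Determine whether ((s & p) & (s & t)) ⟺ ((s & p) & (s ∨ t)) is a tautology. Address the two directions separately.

(⟸) This fails. Under s = T, t = F, p = T, the left side is false but the right side is true.

(⟹) Assume the antecedent. If s is true, the antecedent forces (s = T, t = T, p = T), and (s & p) & (s ∨ t) holds there. If s is false, the antecedent cannot hold. Either way (s & p) & (s ∨ t) holds.

Only the forward implication holds.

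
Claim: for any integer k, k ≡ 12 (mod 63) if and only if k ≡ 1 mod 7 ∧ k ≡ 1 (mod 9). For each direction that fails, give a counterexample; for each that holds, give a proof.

Both directions fail.

(⟹) This fails: k = 12 gives 12 ≡ 12 (mod 63) but 12 ≡ 5 (mod 7), so the conjunction on the right does not hold.

(⟸) This fails: k = 1 satisfies both congruences on the right (1 ≡ 1 mod 7 and 1 ≡ 1 mod 9) yet 1 ≡ 1 (mod 63), not 12.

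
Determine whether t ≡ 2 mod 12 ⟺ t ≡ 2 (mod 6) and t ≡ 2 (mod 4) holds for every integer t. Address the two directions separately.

Both directions hold.

Converse. If t ≡ 2 (mod 6) and t ≡ 2 (mod 4), then by the Chinese remainder theorem t ≡ 2 (mod 12). This is exactly t ≡ 2 (mod 12).

Forward direction. Suppose t ≡ 2 (mod 12); write t = 12j + 2. Since 6 ∣ 12, reducing mod 6 gives t ≡ 2 (mod 6); since 4 ∣ 12, reducing mod 4 gives t ≡ 2 (mod 4).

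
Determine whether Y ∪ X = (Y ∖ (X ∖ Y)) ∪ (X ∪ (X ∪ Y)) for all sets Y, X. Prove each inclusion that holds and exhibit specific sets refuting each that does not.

Both inclusions hold.

(⟹) Let x ∈ Y ∪ X. Then either x ∈ Y and x ∉ X; or x ∈ X and x ∉ Y; or x ∈ Y ∩ X. In each case x ∈ (Y ∖ (X ∖ Y)) ∪ (X ∪ (X ∪ Y)), so Y ∪ X ⊆ (Y ∖ (X ∖ Y)) ∪ (X ∪ (X ∪ Y)).

(⟸) Let x ∈ (Y ∖ (X ∖ Y)) ∪ (X ∪ (X ∪ Y)). Then either x ∈ Y and x ∉ X; or x ∈ X and x ∉ Y; or x ∈ Y ∩ X. In each case x ∈ Y ∪ X, so (Y ∖ (X ∖ Y)) ∪ (X ∪ (X ∪ Y)) ⊆ Y ∪ X.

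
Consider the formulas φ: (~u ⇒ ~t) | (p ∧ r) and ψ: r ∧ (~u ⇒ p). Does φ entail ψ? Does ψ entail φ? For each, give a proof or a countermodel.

(→) This fails. Under t = F, p = F, r = F, u = F, the left side is true but the right side is false.

(←) Assume the antecedent. If u is true, (~u ⇒ ~t) | (p ∧ r) reduces to true regardless of the other variables. If u is false, the antecedent forces (t = F, p = T, r = T, u = F) or (t = T, p = T, r = T, u = F), and (~u ⇒ ~t) | (p ∧ r) holds there. Either way (~u ⇒ ~t) | (p ∧ r) holds.

(⇒) fails; (⇐) holds.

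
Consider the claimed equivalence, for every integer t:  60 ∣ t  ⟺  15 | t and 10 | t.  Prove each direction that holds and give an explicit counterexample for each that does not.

Only the forward direction holds.

(→) If 60 ∣ t, write t = 60q. Since 60 = 4·15, t = 15·(4q), so 15 ∣ t; and since 60 = 6·10, t = 10·(6q), so 10 ∣ t.

(←) This fails: take t = 30. Both 15 ∣ 30 and 10 ∣ 30, yet 30 is not a multiple of 60 (since 30 = 0·60 + 30), so 60 ∤ 30.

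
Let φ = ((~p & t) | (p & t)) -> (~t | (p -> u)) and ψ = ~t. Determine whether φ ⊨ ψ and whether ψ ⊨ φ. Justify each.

(⇒) fails; (⇐) holds.

(⇒) This fails. Under u = F, p = F, t = T, the left side is true but the right side is false.

(⇐) Assume the antecedent. If u is true, the consequent reduces to true regardless of the other variables. If u is false, the antecedent forces (u = F, p = F, t = F) or (u = F, p = T, t = F), and the consequent holds there. Either way the consequent holds.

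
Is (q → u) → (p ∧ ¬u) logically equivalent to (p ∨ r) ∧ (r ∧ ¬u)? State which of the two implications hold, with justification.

(⟹) This fails. Under u = F, p = T, q = F, r = F, the left side is true but the right side is false.

(⟸) This fails. Under u = F, p = F, q = F, r = T, the left side is false but the right side is true.

Neither implication holds.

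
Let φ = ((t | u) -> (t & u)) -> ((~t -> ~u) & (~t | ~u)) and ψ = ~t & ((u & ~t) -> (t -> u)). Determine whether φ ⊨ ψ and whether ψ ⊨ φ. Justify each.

(⟸) Assume the antecedent. If u is true, the antecedent forces (u = T, t = F), and the consequent holds there. If u is false, the consequent reduces to true regardless of the other variables. Either way the consequent holds.

(⟹) This fails. Under u = F, t = T, the left side is true but the right side is false.

The forward direction fails; the converse holds.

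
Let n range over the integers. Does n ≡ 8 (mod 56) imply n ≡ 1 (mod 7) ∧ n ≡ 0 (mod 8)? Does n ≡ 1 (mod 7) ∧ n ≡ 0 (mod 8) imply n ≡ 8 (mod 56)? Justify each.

(⟸) If n ≡ 1 (mod 7) and n ≡ 0 (mod 8), then by the Chinese remainder theorem n ≡ 8 (mod 56). This is exactly n ≡ 8 (mod 56).

(⟹) Suppose n ≡ 8 (mod 56); write n = 56j + 8. Since 7 ∣ 56, reducing mod 7 gives n ≡ 8 ≡ 1 (mod 7); since 8 ∣ 56, reducing mod 8 gives n ≡ 8 ≡ 0 (mod 8).

The biconditional holds.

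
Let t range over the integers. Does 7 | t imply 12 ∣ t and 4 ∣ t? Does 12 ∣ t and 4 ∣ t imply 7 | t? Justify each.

Neither implication holds.

Forward direction. This fails: take t = 7. Certainly 7 ∣ 7, but 12 ∤ 7.

Converse. This fails: take t = 12. Both 12 ∣ 12 and 4 ∣ 12, yet 12 is not a multiple of 7 (since 12 = 1·7 + 5), so 7 ∤ 12.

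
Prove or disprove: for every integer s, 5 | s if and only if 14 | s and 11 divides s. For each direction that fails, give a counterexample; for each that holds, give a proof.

Forward direction. This fails: take s = 5. Certainly 5 ∣ 5, but 14 ∤ 5.

Converse. This fails: take s = 154. Both 14 ∣ 154 and 11 ∣ 154, yet 154 is not a multiple of 5 (since 154 = 30·5 + 4), so 5 ∤ 154.

Both directions fail.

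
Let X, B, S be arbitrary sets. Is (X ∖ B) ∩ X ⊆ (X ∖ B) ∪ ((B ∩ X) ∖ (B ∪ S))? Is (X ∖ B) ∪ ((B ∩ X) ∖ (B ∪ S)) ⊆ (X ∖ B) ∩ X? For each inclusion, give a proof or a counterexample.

Both inclusions hold; the sets are equal.

(⊆) Let x ∈ (X ∖ B) ∩ X. Then either x ∈ X and x ∉ B, S; or x ∈ X ∩ S and x ∉ B. In each case x ∈ (X ∖ B) ∪ ((B ∩ X) ∖ (B ∪ S)), so (X ∖ B) ∩ X ⊆ (X ∖ B) ∪ ((B ∩ X) ∖ (B ∪ S)).

(⊇) Let x ∈ (X ∖ B) ∪ ((B ∩ X) ∖ (B ∪ S)). Then either x ∈ X and x ∉ B, S; or x ∈ X ∩ S and x ∉ B. In each case x ∈ (X ∖ B) ∩ X, so (X ∖ B) ∪ ((B ∩ X) ∖ (B ∪ S)) ⊆ (X ∖ B) ∩ X.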